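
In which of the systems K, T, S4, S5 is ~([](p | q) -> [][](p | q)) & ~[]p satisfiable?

S4-tableau for the formula:
1. ~([](p | q) -> [][](p | q)) & ~[]p, u
2. ~([](p | q) -> [][](p | q)), u
3. ~[]p, u
4. [](p | q), u
5. ~[][](p | q), u
6. p | q, u
7. q, u
8. ~p, v
9. p | q, v
10. q, v
11. ~[](p | q), w
12. p | q, w
13. q, w
14. ~(p | q), x
15. ~p, x
16. ~q, x
17. p | q, x
18. q, x
Accessibility: uRu, uRv, uRw, uRx, vRv, wRw, wRx, xRx
Branch closes: q and ~q both at x.
Every branch closes (one shown): unsatisfiable in S4, hence also in S5 (every S5-frame is an S4-frame).
T-tableau for the formula:
1. ~([](p | q) -> [][](p | q)) & ~[]p, u
2. ~([](p | q) -> [][](p | q)), u
3. ~[]p, u
4. [](p | q), u
5. ~[][](p | q), u
6. p | q, u
7. q, u
8. ~p, v
9. p | q, v
10. q, v
11. ~[](p | q), w
12. p | q, w
13. q, w
14. ~(p | q), x
15. ~p, x
16. ~q, x
Accessibility: uRu, uRv, uRw, vRv, wRw, wRx, xRx
Complete open branch: satisfiable in T, hence also in K (this T-model is also a K-model).

K, T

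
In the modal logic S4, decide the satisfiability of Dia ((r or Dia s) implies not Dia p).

Satisfiable

1. Dia ((r or Dia s) implies not Dia p), u
2. (r or Dia s) implies not Dia p, v   [Dia-rule on 1: fresh world v, uRv]
3. not Dia p, v   [implies-rule on 2 (branches; this branch)]
4. not p, v   [neg-Dia-rule on 3 via vRv]
Accessibility: uRu, uRv, vRv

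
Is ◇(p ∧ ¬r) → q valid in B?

Not valid

Tableau for the negation ¬(◇(p ∧ ¬r) → q):
1. ¬(◇(p ∧ ¬r) → q), 0
2. ◇(p ∧ ¬r), 0   [¬→-rule on 1]
3. ¬q, 0   [¬→-rule on 1]
4. p ∧ ¬r, 1   [◇-rule on 2: fresh world 1, 0R1]
5. p, 1   [∧-rule on 4]
6. ¬r, 1   [∧-rule on 4]
Accessibility: 0R0, 0R1, 1R0, 1R1
The negation has an open branch (countermodel exists).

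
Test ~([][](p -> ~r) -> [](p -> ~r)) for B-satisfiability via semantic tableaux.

1. ~([][](p -> ~r) -> [](p -> ~r)), u
2. [][](p -> ~r), u
3. ~[](p -> ~r), u
4. [](p -> ~r), u
5. p -> ~r, u
6. ~r, u
7. ~(p -> ~r), v
8. p, v
9. r, v
10. [](p -> ~r), v
11. p -> ~r, v
12. ~r, v
Accessibility: uRu, uRv, vRu, vRv
Branch closes: r and ~r both at v.
(One branch shown.) All branches close.

Unsatisfiable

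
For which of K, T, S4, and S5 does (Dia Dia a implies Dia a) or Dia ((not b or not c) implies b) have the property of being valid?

S4-tableau for the negation not ((Dia Dia a implies Dia a) or Dia ((not b or not c) implies b)):
1. not ((Dia Dia a implies Dia a) or Dia ((not b or not c) implies b)), u
2. not (Dia Dia a implies Dia a), u   [neg-or-rule on 1]
3. not Dia ((not b or not c) implies b), u   [neg-or-rule on 1]
4. Dia Dia a, u   [neg-implies-rule on 2]
5. not Dia a, u   [neg-implies-rule on 2]
6. not ((not b or not c) implies b), u   [neg-Dia-rule on 3 via uRu]
7. not b or not c, u   [neg-implies-rule on 6]
8. not b, u   [neg-implies-rule on 6]
9. not a, u   [neg-Dia-rule on 5 via uRu]
10. not c, u   [or-rule on 7 (branches; this branch)]
11. Dia a, v   [Dia-rule on 4: fresh world v, uRv]
12. not ((not b or not c) implies b), v   [neg-Dia-rule on 3 via uRv]
13. not b or not c, v   [neg-implies-rule on 12]
14. not b, v   [neg-implies-rule on 12]
15. not a, v   [neg-Dia-rule on 5 via uRv]
16. not c, v   [or-rule on 13 (branches; this branch)]
17. a, w   [Dia-rule on 11: fresh world w, vRw]
18. not ((not b or not c) implies b), w   [neg-Dia-rule on 3 via uRw]
19. not b or not c, w   [neg-implies-rule on 18]
20. not b, w   [neg-implies-rule on 18]
21. not a, w   [neg-Dia-rule on 5 via uRw]
Accessibility: uRu, uRv, uRw, vRv, vRw, wRw
Branch closes: a and not a both at w.
Every branch closes (one shown): valid in S4, hence also in S5 (every theorem of S4 is a theorem of S5).
T-tableau for the negation not ((Dia Dia a implies Dia a) or Dia ((not b or not c) implies b)):
1. not ((Dia Dia a implies Dia a) or Dia ((not b or not c) implies b)), u
2. not (Dia Dia a implies Dia a), u   [neg-or-rule on 1]
3. not Dia ((not b or not c) implies b), u   [neg-or-rule on 1]
4. Dia Dia a, u   [neg-implies-rule on 2]
5. not Dia a, u   [neg-implies-rule on 2]
6. not ((not b or not c) implies b), u   [neg-Dia-rule on 3 via uRu]
7. not b or not c, u   [neg-implies-rule on 6]
8. not b, u   [neg-implies-rule on 6]
9. not a, u   [neg-Dia-rule on 5 via uRu]
10. not c, u   [or-rule on 7 (branches; this branch)]
11. Dia a, v   [Dia-rule on 4: fresh world v, uRv]
12. not ((not b or not c) implies b), v   [neg-Dia-rule on 3 via uRv]
13. not b or not c, v   [neg-implies-rule on 12]
14. not b, v   [neg-implies-rule on 12]
15. not a, v   [neg-Dia-rule on 5 via uRv]
16. not c, v   [or-rule on 13 (branches; this branch)]
17. a, w   [Dia-rule on 11: fresh world w, vRw]
Accessibility: uRu, uRv, vRv, vRw, wRw
Complete open branch: countermodel on a T-frame, so not valid in T, nor in K (the same frame is also a K-frame).

S4, S5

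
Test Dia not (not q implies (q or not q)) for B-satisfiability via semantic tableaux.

1. Dia not (not q implies (q or not q)), u
2. not (not q implies (q or not q)), v
3. not q, v
4. not (q or not q), v
5. q, v
Accessibility: uRu, uRv, vRu, vRv
Branch closes: q and not q both at v.
Every branch closes; the branch above is one of them.

No, unsatisfiable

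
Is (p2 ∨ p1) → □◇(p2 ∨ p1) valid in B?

Tableau for the negation ¬((p2 ∨ p1) → □◇(p2 ∨ p1)):
1. ¬((p2 ∨ p1) → □◇(p2 ∨ p1)), u
2. p2 ∨ p1, u
3. ¬□◇(p2 ∨ p1), u
4. p1, u
5. ¬◇(p2 ∨ p1), v
6. ¬(p2 ∨ p1), u
7. ¬p2, u
8. ¬p1, u
Accessibility: uRu, uRv, vRu, vRv
Branch closes: p1 and ¬p1 both at u.
Every branch of the negation's tableau closes; the branch above is one of them.

Yes, valid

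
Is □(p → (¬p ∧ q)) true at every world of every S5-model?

Tableau for the negation ¬□(p → (¬p ∧ q)):
1. ¬□(p → (¬p ∧ q)), w0
2. ¬(p → (¬p ∧ q)), w1
3. p, w1
4. ¬(¬p ∧ q), w1
5. ¬q, w1
Accessibility: w0Rw0, w0Rw1, w1Rw0, w1Rw1
The negation has an open branch (countermodel exists).

No, not valid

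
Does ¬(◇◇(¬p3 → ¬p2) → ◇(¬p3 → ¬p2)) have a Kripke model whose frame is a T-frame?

1. ¬(◇◇(¬p3 → ¬p2) → ◇(¬p3 → ¬p2)), u
2. ◇◇(¬p3 → ¬p2), u
3. ¬◇(¬p3 → ¬p2), u
4. ¬(¬p3 → ¬p2), u
5. ¬p3, u
6. p2, u
7. ◇(¬p3 → ¬p2), v
8. ¬(¬p3 → ¬p2), v
9. ¬p3, v
10. p2, v
11. ¬p3 → ¬p2, w
12. ¬p2, w
Accessibility: uRu, uRv, vRv, vRw, wRw

Satisfiable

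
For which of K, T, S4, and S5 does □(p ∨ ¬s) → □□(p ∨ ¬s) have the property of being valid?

T-tableau for the negation ¬(□(p ∨ ¬s) → □□(p ∨ ¬s)):
1. ¬(□(p ∨ ¬s) → □□(p ∨ ¬s)), 0
2. □(p ∨ ¬s), 0
3. ¬□□(p ∨ ¬s), 0
4. p ∨ ¬s, 0
5. ¬s, 0
6. ¬□(p ∨ ¬s), 1
7. p ∨ ¬s, 1
8. ¬s, 1
9. ¬(p ∨ ¬s), 2
10. ¬p, 2
11. s, 2
Accessibility: 0R0, 0R1, 1R1, 1R2, 2R2
Complete open branch: countermodel on a T-frame, so not valid in T, nor in K (the same frame is also a K-frame).
S4-tableau for the negation ¬(□(p ∨ ¬s) → □□(p ∨ ¬s)):
1. ¬(□(p ∨ ¬s) → □□(p ∨ ¬s)), 0
2. □(p ∨ ¬s), 0
3. ¬□□(p ∨ ¬s), 0
4. p ∨ ¬s, 0
5. ¬s, 0
6. ¬□(p ∨ ¬s), 1
7. p ∨ ¬s, 1
8. ¬s, 1
9. ¬(p ∨ ¬s), 2
10. ¬p, 2
11. s, 2
12. p ∨ ¬s, 2
13. ¬s, 2
Accessibility: 0R0, 0R1, 0R2, 1R1, 1R2, 2R2
Branch closes: s and ¬s both at 2.
Every branch closes (one shown): valid in S4, hence also in S5 (every theorem of S4 is a theorem of S5).

S4, S5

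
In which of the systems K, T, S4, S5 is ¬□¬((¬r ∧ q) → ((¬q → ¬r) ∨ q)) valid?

T, S4, S5

T-tableau for the negation □¬((¬r ∧ q) → ((¬q → ¬r) ∨ q)):
1. □¬((¬r ∧ q) → ((¬q → ¬r) ∨ q)), 0
2. ¬((¬r ∧ q) → ((¬q → ¬r) ∨ q)), 0
3. ¬r ∧ q, 0
4. ¬((¬q → ¬r) ∨ q), 0
5. ¬r, 0
6. q, 0
7. ¬(¬q → ¬r), 0
8. ¬q, 0
Accessibility: 0R0
Branch closes: q and ¬q both at 0.
Every branch closes (one shown): valid in T, hence also in S4, S5 (every theorem of T is a theorem of S4 and S5).
K-tableau for the negation □¬((¬r ∧ q) → ((¬q → ¬r) ∨ q)):
1. □¬((¬r ∧ q) → ((¬q → ¬r) ∨ q)), 0
Complete open branch: countermodel on a K-frame, so not valid in K.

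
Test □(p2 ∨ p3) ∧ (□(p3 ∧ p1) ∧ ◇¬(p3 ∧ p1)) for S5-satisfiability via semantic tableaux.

Unsatisfiable (every branch closes)

1. □(p2 ∨ p3) ∧ (□(p3 ∧ p1) ∧ ◇¬(p3 ∧ p1)), w0
2. □(p2 ∨ p3), w0   [∧-rule on 1]
3. □(p3 ∧ p1) ∧ ◇¬(p3 ∧ p1), w0   [∧-rule on 1]
4. □(p3 ∧ p1), w0   [∧-rule on 3]
5. ◇¬(p3 ∧ p1), w0   [∧-rule on 3]
6. p2 ∨ p3, w0   [□-rule on 2 via w0Rw0]
7. p3 ∧ p1, w0   [□-rule on 4 via w0Rw0]
8. p3, w0   [∧-rule on 7]
9. p1, w0   [∧-rule on 7]
10. ¬(p3 ∧ p1), w1   [◇-rule on 5: fresh world w1, w0Rw1]
11. p2 ∨ p3, w1   [□-rule on 2 via w0Rw1]
12. p3 ∧ p1, w1   [□-rule on 4 via w0Rw1]
13. p3, w1   [∧-rule on 12]
14. p1, w1   [∧-rule on 12]
15. ¬p1, w1   [¬∧-rule on 10 (branches; this branch)]
Accessibility: w0Rw0, w0Rw1, w1Rw0, w1Rw1
Branch closes: p1 and ¬p1 both at w1.
All branches of the tableau close; one closing branch shown above.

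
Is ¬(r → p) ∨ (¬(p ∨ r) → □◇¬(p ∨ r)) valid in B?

Tableau for the negation ¬(¬(r → p) ∨ (¬(p ∨ r) → □◇¬(p ∨ r))):
1. ¬(¬(r → p) ∨ (¬(p ∨ r) → □◇¬(p ∨ r))), u
2. r → p, u
3. ¬(¬(p ∨ r) → □◇¬(p ∨ r)), u
4. ¬(p ∨ r), u
5. ¬□◇¬(p ∨ r), u
6. ¬p, u
7. ¬r, u
8. ¬◇¬(p ∨ r), v
9. p ∨ r, u
10. p ∨ r, v
11. r, u
Accessibility: uRu, uRv, vRu, vRv
Branch closes: r and ¬r both at u.
All branches of the negation close; one closing branch shown above.

Yes, valid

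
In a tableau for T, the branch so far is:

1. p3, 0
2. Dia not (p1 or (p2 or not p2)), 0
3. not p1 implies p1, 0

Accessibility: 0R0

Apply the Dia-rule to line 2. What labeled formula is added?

a fresh world 1 with 0R1, and not (p1 or (p2 or not p2)) at 1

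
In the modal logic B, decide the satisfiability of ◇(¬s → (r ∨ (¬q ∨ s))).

1. ◇(¬s → (r ∨ (¬q ∨ s))), 0
2. ¬s → (r ∨ (¬q ∨ s)), 1   [◇-rule on 1: fresh world 1, 0R1]
3. r ∨ (¬q ∨ s), 1   [→-rule on 2 (branches; this branch)]
4. ¬q ∨ s, 1   [∨-rule on 3 (branches; this branch)]
5. s, 1   [∨-rule on 4 (branches; this branch)]
Accessibility: 0R0, 0R1, 1R0, 1R1

Satisfiable (open branch found)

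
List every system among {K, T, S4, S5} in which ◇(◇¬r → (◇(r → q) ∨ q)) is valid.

T-tableau for the negation ¬◇(◇¬r → (◇(r → q) ∨ q)):
1. ¬◇(◇¬r → (◇(r → q) ∨ q)), 0
2. ¬(◇¬r → (◇(r → q) ∨ q)), 0
3. ◇¬r, 0
4. ¬(◇(r → q) ∨ q), 0
5. ¬◇(r → q), 0
6. ¬q, 0
7. ¬(r → q), 0
8. r, 0
9. ¬r, 1
10. ¬(◇¬r → (◇(r → q) ∨ q)), 1
11. ◇¬r, 1
12. ¬(◇(r → q) ∨ q), 1
13. ¬◇(r → q), 1
14. ¬q, 1
15. ¬(r → q), 1
16. r, 1
Accessibility: 0R0, 0R1, 1R1
Branch closes: r and ¬r both at 1.
Every branch closes (one shown): valid in T, hence also in S4, S5 (every theorem of T is a theorem of S4 and S5).
K-tableau for the negation ¬◇(◇¬r → (◇(r → q) ∨ q)):
1. ¬◇(◇¬r → (◇(r → q) ∨ q)), 0
Complete open branch: countermodel on a K-frame, so not valid in K.

T, S4, S5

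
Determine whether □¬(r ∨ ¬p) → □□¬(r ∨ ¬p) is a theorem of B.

Tableau for the negation ¬(□¬(r ∨ ¬p) → □□¬(r ∨ ¬p)):
1. ¬(□¬(r ∨ ¬p) → □□¬(r ∨ ¬p)), 0
2. □¬(r ∨ ¬p), 0
3. ¬□□¬(r ∨ ¬p), 0
4. ¬(r ∨ ¬p), 0
5. ¬r, 0
6. p, 0
7. ¬□¬(r ∨ ¬p), 1
8. ¬(r ∨ ¬p), 1
9. ¬r, 1
10. p, 1
11. r ∨ ¬p, 2
12. ¬p, 2
Accessibility: 0R0, 0R1, 1R0, 1R1, 1R2, 2R1, 2R2
The negation has an open branch (countermodel exists).

No, not valid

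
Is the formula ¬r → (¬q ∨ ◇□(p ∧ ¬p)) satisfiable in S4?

1. ¬r → (¬q ∨ ◇□(p ∧ ¬p)), 0
2. ¬q ∨ ◇□(p ∧ ¬p), 0   [→-rule on 1 (branches; this branch)]
3. ¬q, 0   [∨-rule on 2 (branches; this branch)]
Accessibility: 0R0

Satisfiable (open branch found)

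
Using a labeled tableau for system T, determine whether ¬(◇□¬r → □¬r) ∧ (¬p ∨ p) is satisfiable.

1. ¬(◇□¬r → □¬r) ∧ (¬p ∨ p), w0
2. ¬(◇□¬r → □¬r), w0   [∧-rule on 1]
3. ¬p ∨ p, w0   [∧-rule on 1]
4. ◇□¬r, w0   [¬→-rule on 2]
5. ¬□¬r, w0   [¬→-rule on 2]
6. p, w0   [∨-rule on 3 (branches; this branch)]
7. □¬r, w1   [◇-rule on 4: fresh world w1, w0Rw1]
8. ¬r, w1   [□-rule on 7 via w1Rw1]
9. r, w2   [¬□-rule on 5: fresh world w2, w0Rw2]
Accessibility: w0Rw0, w0Rw1, w0Rw2, w1Rw1, w2Rw2

Yes, satisfiable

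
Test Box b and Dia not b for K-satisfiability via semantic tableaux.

1. Box b and Dia not b, 0
2. Box b, 0
3. Dia not b, 0
4. not b, 1
5. b, 1
Accessibility: 0R1
Branch closes: b and not b both at 1.
(One branch shown.) All branches close.

No, unsatisfiable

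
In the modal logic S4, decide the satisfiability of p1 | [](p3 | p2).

1. p1 | [](p3 | p2), 0
2. [](p3 | p2), 0
3. p3 | p2, 0
4. p2, 0
Accessibility: 0R0

Satisfiable (open branch found)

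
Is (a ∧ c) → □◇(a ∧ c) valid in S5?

Tableau for the negation ¬((a ∧ c) → □◇(a ∧ c)):
1. ¬((a ∧ c) → □◇(a ∧ c)), u
2. a ∧ c, u
3. ¬□◇(a ∧ c), u
4. a, u
5. c, u
6. ¬◇(a ∧ c), v
7. ¬(a ∧ c), u
8. ¬(a ∧ c), v
9. ¬c, u
Accessibility: uRu, uRv, vRu, vRv
Branch closes: c and ¬c both at u.
Every branch of the negation's tableau closes; the branch above is one of them.

Valid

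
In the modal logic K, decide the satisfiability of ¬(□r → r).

Satisfiable (open branch found)

1. ¬(□r → r), w0
2. □r, w0
3. ¬r, w0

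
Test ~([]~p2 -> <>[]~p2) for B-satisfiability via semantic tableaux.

1. ~([]~p2 -> <>[]~p2), u
2. []~p2, u
3. ~<>[]~p2, u
4. ~p2, u
5. ~[]~p2, u
6. p2, v
7. ~p2, v
Accessibility: uRu, uRv, vRu, vRv
Branch closes: p2 and ~p2 both at v.
All branches of the tableau close; one closing branch shown above.

Unsatisfiable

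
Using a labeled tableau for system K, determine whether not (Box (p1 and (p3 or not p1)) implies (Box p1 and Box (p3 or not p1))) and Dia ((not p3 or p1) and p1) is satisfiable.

1. not (Box (p1 and (p3 or not p1)) implies (Box p1 and Box (p3 or not p1))) and Dia ((not p3 or p1) and p1), u
2. not (Box (p1 and (p3 or not p1)) implies (Box p1 and Box (p3 or not p1))), u   [and-rule on 1]
3. Dia ((not p3 or p1) and p1), u   [and-rule on 1]
4. Box (p1 and (p3 or not p1)), u   [neg-implies-rule on 2]
5. not (Box p1 and Box (p3 or not p1)), u   [neg-implies-rule on 2]
6. not Box (p3 or not p1), u   [neg-and-rule on 5 (branches; this branch)]
7. (not p3 or p1) and p1, v   [Dia-rule on 3: fresh world v, uRv]
8. not p3 or p1, v   [and-rule on 7]
9. p1, v   [and-rule on 7]
10. p1 and (p3 or not p1), v   [Box-rule on 4 via uRv]
11. p3 or not p1, v   [and-rule on 10]
12. p3, v   [or-rule on 11 (branches; this branch)]
13. not (p3 or not p1), w   [neg-Box-rule on 6: fresh world w, uRw]
14. not p3, w   [neg-or-rule on 13]
15. p1, w   [neg-or-rule on 13]
16. p1 and (p3 or not p1), w   [Box-rule on 4 via uRw]
17. p3 or not p1, w   [and-rule on 16]
18. not p1, w   [or-rule on 17 (branches; this branch)]
Accessibility: uRv, uRw
Branch closes: p1 and not p1 both at w.
Every branch closes; the branch above is one of them.

Unsatisfiable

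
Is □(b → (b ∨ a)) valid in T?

Tableau for the negation ¬□(b → (b ∨ a)):
1. ¬□(b → (b ∨ a)), u
2. ¬(b → (b ∨ a)), v
3. b, v
4. ¬(b ∨ a), v
5. ¬b, v
6. ¬a, v
Accessibility: uRu, uRv, vRv
Branch closes: b and ¬b both at v.
Every branch of the negation's tableau closes; the branch above is one of them.

Valid in T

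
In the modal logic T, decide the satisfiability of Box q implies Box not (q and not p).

Satisfiable

1. Box q implies Box not (q and not p), u
2. Box not (q and not p), u   [implies-rule on 1 (branches; this branch)]
3. not (q and not p), u   [Box-rule on 2 via uRu]
4. p, u   [neg-and-rule on 3 (branches; this branch)]
Accessibility: uRu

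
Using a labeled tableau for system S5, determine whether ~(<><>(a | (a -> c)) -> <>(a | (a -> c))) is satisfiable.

Unsatisfiable (every branch closes)

1. ~(<><>(a | (a -> c)) -> <>(a | (a -> c))), 0
2. <><>(a | (a -> c)), 0
3. ~<>(a | (a -> c)), 0
4. ~(a | (a -> c)), 0
5. ~a, 0
6. ~(a -> c), 0
7. a, 0
8. ~c, 0
Accessibility: 0R0
Branch closes: a and ~a both at 0.
Every branch closes; the branch above is one of them.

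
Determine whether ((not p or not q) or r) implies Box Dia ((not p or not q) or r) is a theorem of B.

Valid

Tableau for the negation not (((not p or not q) or r) implies Box Dia ((not p or not q) or r)):
1. not (((not p or not q) or r) implies Box Dia ((not p or not q) or r)), u
2. (not p or not q) or r, u
3. not Box Dia ((not p or not q) or r), u
4. not p or not q, u
5. not q, u
6. not Dia ((not p or not q) or r), v
7. not ((not p or not q) or r), u
8. not (not p or not q), u
9. not r, u
10. p, u
11. q, u
Accessibility: uRu, uRv, vRu, vRv
Branch closes: q and not q both at u.
All branches of the negation close; one closing branch shown above.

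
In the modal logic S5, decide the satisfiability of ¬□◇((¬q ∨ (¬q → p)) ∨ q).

1. ¬□◇((¬q ∨ (¬q → p)) ∨ q), u
2. ¬◇((¬q ∨ (¬q → p)) ∨ q), v   [¬□-rule on 1: fresh world v, uRv]
3. ¬((¬q ∨ (¬q → p)) ∨ q), u   [¬◇-rule on 2 via vRu]
4. ¬(¬q ∨ (¬q → p)), u   [¬∨-rule on 3]
5. ¬q, u   [¬∨-rule on 3]
6. q, u   [¬∨-rule on 4]
7. ¬(¬q → p), u   [¬∨-rule on 4]
Accessibility: uRu, uRv, vRu, vRv
Branch closes: q and ¬q both at u.
(One branch shown.) All branches close.

Unsatisfiable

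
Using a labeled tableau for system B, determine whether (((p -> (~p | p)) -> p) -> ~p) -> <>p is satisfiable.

1. (((p -> (~p | p)) -> p) -> ~p) -> <>p, w0
2. <>p, w0   [->-rule on 1 (branches; this branch)]
3. p, w1   [<>-rule on 2: fresh world w1, w0Rw1]
Accessibility: w0Rw0, w0Rw1, w1Rw0, w1Rw1

Satisfiable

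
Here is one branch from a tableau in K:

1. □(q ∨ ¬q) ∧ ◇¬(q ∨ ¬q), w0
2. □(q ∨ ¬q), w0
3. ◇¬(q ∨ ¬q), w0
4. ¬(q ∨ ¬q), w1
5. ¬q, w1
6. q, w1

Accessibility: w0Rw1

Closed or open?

Both q and ¬q appear at w1.

Yes, closed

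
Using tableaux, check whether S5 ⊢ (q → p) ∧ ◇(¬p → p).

No, not valid

Tableau for the negation ¬((q → p) ∧ ◇(¬p → p)):
1. ¬((q → p) ∧ ◇(¬p → p)), 0
2. ¬◇(¬p → p), 0
3. ¬(¬p → p), 0
4. ¬p, 0
Accessibility: 0R0
The negation has an open branch (countermodel exists).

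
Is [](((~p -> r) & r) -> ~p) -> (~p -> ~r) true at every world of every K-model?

Not valid

Tableau for the negation ~([](((~p -> r) & r) -> ~p) -> (~p -> ~r)):
1. ~([](((~p -> r) & r) -> ~p) -> (~p -> ~r)), u
2. [](((~p -> r) & r) -> ~p), u
3. ~(~p -> ~r), u
4. ~p, u
5. r, u
The negation has an open branch (countermodel exists).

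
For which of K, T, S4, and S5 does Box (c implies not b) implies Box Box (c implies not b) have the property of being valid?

S4-tableau for the negation not (Box (c implies not b) implies Box Box (c implies not b)):
1. not (Box (c implies not b) implies Box Box (c implies not b)), u
2. Box (c implies not b), u   [neg-implies-rule on 1]
3. not Box Box (c implies not b), u   [neg-implies-rule on 1]
4. c implies not b, u   [Box-rule on 2 via uRu]
5. not b, u   [implies-rule on 4 (branches; this branch)]
6. not Box (c implies not b), v   [neg-Box-rule on 3: fresh world v, uRv]
7. c implies not b, v   [Box-rule on 2 via uRv]
8. not b, v   [implies-rule on 7 (branches; this branch)]
9. not (c implies not b), w   [neg-Box-rule on 6: fresh world w, vRw]
10. c, w   [neg-implies-rule on 9]
11. b, w   [neg-implies-rule on 9]
12. c implies not b, w   [Box-rule on 2 via uRw]
13. not b, w   [implies-rule on 12 (branches; this branch)]
Accessibility: uRu, uRv, uRw, vRv, vRw, wRw
Branch closes: b and not b both at w.
Every branch closes (one shown): valid in S4, hence also in S5 (every theorem of S4 is a theorem of S5).
T-tableau for the negation not (Box (c implies not b) implies Box Box (c implies not b)):
1. not (Box (c implies not b) implies Box Box (c implies not b)), u
2. Box (c implies not b), u   [neg-implies-rule on 1]
3. not Box Box (c implies not b), u   [neg-implies-rule on 1]
4. c implies not b, u   [Box-rule on 2 via uRu]
5. not b, u   [implies-rule on 4 (branches; this branch)]
6. not Box (c implies not b), v   [neg-Box-rule on 3: fresh world v, uRv]
7. c implies not b, v   [Box-rule on 2 via uRv]
8. not b, v   [implies-rule on 7 (branches; this branch)]
9. not (c implies not b), w   [neg-Box-rule on 6: fresh world w, vRw]
10. c, w   [neg-implies-rule on 9]
11. b, w   [neg-implies-rule on 9]
Accessibility: uRu, uRv, vRv, vRw, wRw
Complete open branch: countermodel on a T-frame, so not valid in T, nor in K (the same frame is also a K-frame).

S4, S5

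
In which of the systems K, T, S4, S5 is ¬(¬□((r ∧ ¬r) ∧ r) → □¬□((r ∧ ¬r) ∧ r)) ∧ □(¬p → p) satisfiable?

T-tableau for the formula:
1. ¬(¬□((r ∧ ¬r) ∧ r) → □¬□((r ∧ ¬r) ∧ r)) ∧ □(¬p → p), w0
2. ¬(¬□((r ∧ ¬r) ∧ r) → □¬□((r ∧ ¬r) ∧ r)), w0   [∧-rule on 1]
3. □(¬p → p), w0   [∧-rule on 1]
4. ¬□((r ∧ ¬r) ∧ r), w0   [¬→-rule on 2]
5. ¬□¬□((r ∧ ¬r) ∧ r), w0   [¬→-rule on 2]
6. ¬p → p, w0   [□-rule on 3 via w0Rw0]
7. p, w0   [→-rule on 6 (branches; this branch)]
8. ¬((r ∧ ¬r) ∧ r), w1   [¬□-rule on 4: fresh world w1, w0Rw1]
9. ¬p → p, w1   [□-rule on 3 via w0Rw1]
10. ¬(r ∧ ¬r), w1   [¬∧-rule on 8 (branches; this branch)]
11. p, w1   [→-rule on 9 (branches; this branch)]
12. r, w1   [¬∧-rule on 10 (branches; this branch)]
13. □((r ∧ ¬r) ∧ r), w2   [¬□-rule on 5: fresh world w2, w0Rw2]
14. ¬p → p, w2   [□-rule on 3 via w0Rw2]
15. (r ∧ ¬r) ∧ r, w2   [□-rule on 13 via w2Rw2]
16. r ∧ ¬r, w2   [∧-rule on 15]
17. r, w2   [∧-rule on 15]
18. ¬r, w2   [∧-rule on 16]
Accessibility: w0Rw0, w0Rw1, w0Rw2, w1Rw1, w2Rw2
Branch closes: r and ¬r both at w2.
Every branch closes (one shown): unsatisfiable in T, hence also in S4, S5 (every S4/S5-frame is a T-frame).
K-tableau for the formula:
1. ¬(¬□((r ∧ ¬r) ∧ r) → □¬□((r ∧ ¬r) ∧ r)) ∧ □(¬p → p), w0
2. ¬(¬□((r ∧ ¬r) ∧ r) → □¬□((r ∧ ¬r) ∧ r)), w0   [∧-rule on 1]
3. □(¬p → p), w0   [∧-rule on 1]
4. ¬□((r ∧ ¬r) ∧ r), w0   [¬→-rule on 2]
5. ¬□¬□((r ∧ ¬r) ∧ r), w0   [¬→-rule on 2]
6. ¬((r ∧ ¬r) ∧ r), w1   [¬□-rule on 4: fresh world w1, w0Rw1]
7. ¬p → p, w1   [□-rule on 3 via w0Rw1]
8. ¬r, w1   [¬∧-rule on 6 (branches; this branch)]
9. p, w1   [→-rule on 7 (branches; this branch)]
10. □((r ∧ ¬r) ∧ r), w2   [¬□-rule on 5: fresh world w2, w0Rw2]
11. ¬p → p, w2   [□-rule on 3 via w0Rw2]
12. p, w2   [→-rule on 11 (branches; this branch)]
Accessibility: w0Rw1, w0Rw2
Complete open branch: satisfiable in K.

K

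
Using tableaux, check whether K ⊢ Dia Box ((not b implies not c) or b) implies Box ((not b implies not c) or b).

Tableau for the negation not (Dia Box ((not b implies not c) or b) implies Box ((not b implies not c) or b)):
1. not (Dia Box ((not b implies not c) or b) implies Box ((not b implies not c) or b)), w0
2. Dia Box ((not b implies not c) or b), w0
3. not Box ((not b implies not c) or b), w0
4. Box ((not b implies not c) or b), w1
5. not ((not b implies not c) or b), w2
6. not (not b implies not c), w2
7. not b, w2
8. c, w2
Accessibility: w0Rw1, w0Rw2
The negation has an open branch (countermodel exists).

Invalid (countermodel exists)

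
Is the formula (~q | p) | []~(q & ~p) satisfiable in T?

Yes, satisfiable

1. (~q | p) | []~(q & ~p), 0
2. []~(q & ~p), 0
3. ~(q & ~p), 0
4. p, 0
Accessibility: 0R0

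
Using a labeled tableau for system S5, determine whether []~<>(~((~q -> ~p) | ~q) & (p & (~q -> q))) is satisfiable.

1. []~<>(~((~q -> ~p) | ~q) & (p & (~q -> q))), 0
2. ~<>(~((~q -> ~p) | ~q) & (p & (~q -> q))), 0
3. ~(~((~q -> ~p) | ~q) & (p & (~q -> q))), 0
4. ~(p & (~q -> q)), 0
5. ~(~q -> q), 0
6. ~q, 0
Accessibility: 0R0

Satisfiable (open branch found)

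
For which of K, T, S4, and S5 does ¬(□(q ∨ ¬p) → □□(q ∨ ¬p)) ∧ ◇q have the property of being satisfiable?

K, T

T-tableau for the formula:
1. ¬(□(q ∨ ¬p) → □□(q ∨ ¬p)) ∧ ◇q, 0
2. ¬(□(q ∨ ¬p) → □□(q ∨ ¬p)), 0   [∧-rule on 1]
3. ◇q, 0   [∧-rule on 1]
4. □(q ∨ ¬p), 0   [¬→-rule on 2]
5. ¬□□(q ∨ ¬p), 0   [¬→-rule on 2]
6. q ∨ ¬p, 0   [□-rule on 4 via 0R0]
7. ¬p, 0   [∨-rule on 6 (branches; this branch)]
8. q, 1   [◇-rule on 3: fresh world 1, 0R1]
9. q ∨ ¬p, 1   [□-rule on 4 via 0R1]
10. ¬p, 1   [∨-rule on 9 (branches; this branch)]
11. ¬□(q ∨ ¬p), 2   [¬□-rule on 5: fresh world 2, 0R2]
12. q ∨ ¬p, 2   [□-rule on 4 via 0R2]
13. ¬p, 2   [∨-rule on 12 (branches; this branch)]
14. ¬(q ∨ ¬p), 3   [¬□-rule on 11: fresh world 3, 2R3]
15. ¬q, 3   [¬∨-rule on 14]
16. p, 3   [¬∨-rule on 14]
Accessibility: 0R0, 0R1, 0R2, 1R1, 2R2, 2R3, 3R3
Complete open branch: satisfiable in T, hence also in K (this T-model is also a K-model).
S4-tableau for the formula:
1. ¬(□(q ∨ ¬p) → □□(q ∨ ¬p)) ∧ ◇q, 0
2. ¬(□(q ∨ ¬p) → □□(q ∨ ¬p)), 0   [∧-rule on 1]
3. ◇q, 0   [∧-rule on 1]
4. □(q ∨ ¬p), 0   [¬→-rule on 2]
5. ¬□□(q ∨ ¬p), 0   [¬→-rule on 2]
6. q ∨ ¬p, 0   [□-rule on 4 via 0R0]
7. ¬p, 0   [∨-rule on 6 (branches; this branch)]
8. q, 1   [◇-rule on 3: fresh world 1, 0R1]
9. q ∨ ¬p, 1   [□-rule on 4 via 0R1]
10. ¬p, 1   [∨-rule on 9 (branches; this branch)]
11. ¬□(q ∨ ¬p), 2   [¬□-rule on 5: fresh world 2, 0R2]
12. q ∨ ¬p, 2   [□-rule on 4 via 0R2]
13. ¬p, 2   [∨-rule on 12 (branches; this branch)]
14. ¬(q ∨ ¬p), 3   [¬□-rule on 11: fresh world 3, 2R3]
15. ¬q, 3   [¬∨-rule on 14]
16. p, 3   [¬∨-rule on 14]
17. q ∨ ¬p, 3   [□-rule on 4 via 0R3]
18. ¬p, 3   [∨-rule on 17 (branches; this branch)]
Accessibility: 0R0, 0R1, 0R2, 0R3, 1R1, 2R2, 2R3, 3R3
Branch closes: p and ¬p both at 3.
Every branch closes (one shown): unsatisfiable in S4, hence also in S5 (every S5-frame is an S4-frame).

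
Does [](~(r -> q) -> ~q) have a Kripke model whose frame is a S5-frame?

1. [](~(r -> q) -> ~q), u
2. ~(r -> q) -> ~q, u
3. ~q, u
Accessibility: uRu

Satisfiable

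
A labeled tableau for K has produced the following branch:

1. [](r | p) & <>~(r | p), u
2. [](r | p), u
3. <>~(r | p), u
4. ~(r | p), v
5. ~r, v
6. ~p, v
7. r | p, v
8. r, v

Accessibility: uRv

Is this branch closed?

Yes, closed

Both r and ~r appear at v.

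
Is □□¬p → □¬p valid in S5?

Yes, valid

Tableau for the negation ¬(□□¬p → □¬p):
1. ¬(□□¬p → □¬p), w0
2. □□¬p, w0
3. ¬□¬p, w0
4. □¬p, w0
5. ¬p, w0
6. p, w1
7. □¬p, w1
8. ¬p, w1
Accessibility: w0Rw0, w0Rw1, w1Rw0, w1Rw1
Branch closes: p and ¬p both at w1.
Every branch of the negation's tableau closes; the branch above is one of them.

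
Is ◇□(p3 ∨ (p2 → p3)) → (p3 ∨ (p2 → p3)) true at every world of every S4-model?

Tableau for the negation ¬(◇□(p3 ∨ (p2 → p3)) → (p3 ∨ (p2 → p3))):
1. ¬(◇□(p3 ∨ (p2 → p3)) → (p3 ∨ (p2 → p3))), 0
2. ◇□(p3 ∨ (p2 → p3)), 0
3. ¬(p3 ∨ (p2 → p3)), 0
4. ¬p3, 0
5. ¬(p2 → p3), 0
6. p2, 0
7. □(p3 ∨ (p2 → p3)), 1
8. p3 ∨ (p2 → p3), 1
9. p2 → p3, 1
10. p3, 1
Accessibility: 0R0, 0R1, 1R1
The negation has an open branch (countermodel exists).

Invalid (countermodel exists)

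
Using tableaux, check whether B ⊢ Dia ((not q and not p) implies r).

Invalid (countermodel exists)

Tableau for the negation not Dia ((not q and not p) implies r):
1. not Dia ((not q and not p) implies r), 0
2. not ((not q and not p) implies r), 0   [neg-Dia-rule on 1 via 0R0]
3. not q and not p, 0   [neg-implies-rule on 2]
4. not r, 0   [neg-implies-rule on 2]
5. not q, 0   [and-rule on 3]
6. not p, 0   [and-rule on 3]
Accessibility: 0R0
The negation has an open branch (countermodel exists).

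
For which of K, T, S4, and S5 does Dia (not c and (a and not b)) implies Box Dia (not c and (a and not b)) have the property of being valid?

S5

S5-tableau for the negation not (Dia (not c and (a and not b)) implies Box Dia (not c and (a and not b))):
1. not (Dia (not c and (a and not b)) implies Box Dia (not c and (a and not b))), 0
2. Dia (not c and (a and not b)), 0
3. not Box Dia (not c and (a and not b)), 0
4. not c and (a and not b), 1
5. not c, 1
6. a and not b, 1
7. a, 1
8. not b, 1
9. not Dia (not c and (a and not b)), 2
10. not (not c and (a and not b)), 0
11. not (not c and (a and not b)), 1
12. not (not c and (a and not b)), 2
13. not (a and not b), 0
14. not (a and not b), 1
15. not (a and not b), 2
16. b, 0
17. b, 1
Accessibility: 0R0, 0R1, 0R2, 1R0, 1R1, 1R2, 2R0, 2R1, 2R2
Branch closes: b and not b both at 1.
Every branch closes (one shown): valid in S5.
S4-tableau for the negation not (Dia (not c and (a and not b)) implies Box Dia (not c and (a and not b))):
1. not (Dia (not c and (a and not b)) implies Box Dia (not c and (a and not b))), 0
2. Dia (not c and (a and not b)), 0
3. not Box Dia (not c and (a and not b)), 0
4. not c and (a and not b), 1
5. not c, 1
6. a and not b, 1
7. a, 1
8. not b, 1
9. not Dia (not c and (a and not b)), 2
10. not (not c and (a and not b)), 2
11. not (a and not b), 2
12. b, 2
Accessibility: 0R0, 0R1, 0R2, 1R1, 2R2
Complete open branch: countermodel on an S4-frame, so not valid in S4, nor in K, T (the same frame is also a K-frame and a T-frame).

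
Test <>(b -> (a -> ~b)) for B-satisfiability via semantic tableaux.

1. <>(b -> (a -> ~b)), u
2. b -> (a -> ~b), v
3. a -> ~b, v
4. ~b, v
Accessibility: uRu, uRv, vRu, vRv

Yes, satisfiable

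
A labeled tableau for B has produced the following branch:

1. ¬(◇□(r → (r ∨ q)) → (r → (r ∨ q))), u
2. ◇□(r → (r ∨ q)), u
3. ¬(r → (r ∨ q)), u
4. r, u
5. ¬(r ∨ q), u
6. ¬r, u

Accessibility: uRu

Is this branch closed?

Closed

Both r and ¬r appear at u.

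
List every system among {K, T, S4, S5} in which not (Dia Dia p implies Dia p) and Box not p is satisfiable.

K, T

T-tableau for the formula:
1. not (Dia Dia p implies Dia p) and Box not p, u
2. not (Dia Dia p implies Dia p), u
3. Box not p, u
4. Dia Dia p, u
5. not Dia p, u
6. not p, u
7. Dia p, v
8. not p, v
9. p, w
Accessibility: uRu, uRv, vRv, vRw, wRw
Complete open branch: satisfiable in T, hence also in K (this T-model is also a K-model).
S4-tableau for the formula:
1. not (Dia Dia p implies Dia p) and Box not p, u
2. not (Dia Dia p implies Dia p), u
3. Box not p, u
4. Dia Dia p, u
5. not Dia p, u
6. not p, u
7. Dia p, v
8. not p, v
9. p, w
10. not p, w
Accessibility: uRu, uRv, uRw, vRv, vRw, wRw
Branch closes: p and not p both at w.
Every branch closes (one shown): unsatisfiable in S4, hence also in S5 (every S5-frame is an S4-frame).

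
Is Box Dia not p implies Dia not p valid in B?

Valid in B

Tableau for the negation not (Box Dia not p implies Dia not p):
1. not (Box Dia not p implies Dia not p), u
2. Box Dia not p, u
3. not Dia not p, u
4. Dia not p, u
5. p, u
6. not p, v
7. Dia not p, v
8. p, v
Accessibility: uRu, uRv, vRu, vRv
Branch closes: p and not p both at v.
Every branch of the negation's tableau closes; the branch above is one of them.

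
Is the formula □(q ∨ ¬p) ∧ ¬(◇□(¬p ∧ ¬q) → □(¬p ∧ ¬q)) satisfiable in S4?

1. □(q ∨ ¬p) ∧ ¬(◇□(¬p ∧ ¬q) → □(¬p ∧ ¬q)), 0
2. □(q ∨ ¬p), 0   [∧-rule on 1]
3. ¬(◇□(¬p ∧ ¬q) → □(¬p ∧ ¬q)), 0   [∧-rule on 1]
4. ◇□(¬p ∧ ¬q), 0   [¬→-rule on 3]
5. ¬□(¬p ∧ ¬q), 0   [¬→-rule on 3]
6. q ∨ ¬p, 0   [□-rule on 2 via 0R0]
7. ¬p, 0   [∨-rule on 6 (branches; this branch)]
8. □(¬p ∧ ¬q), 1   [◇-rule on 4: fresh world 1, 0R1]
9. q ∨ ¬p, 1   [□-rule on 2 via 0R1]
10. ¬p ∧ ¬q, 1   [□-rule on 8 via 1R1]
11. ¬p, 1   [∧-rule on 10]
12. ¬q, 1   [∧-rule on 10]
13. ¬(¬p ∧ ¬q), 2   [¬□-rule on 5: fresh world 2, 0R2]
14. q ∨ ¬p, 2   [□-rule on 2 via 0R2]
15. q, 2   [¬∧-rule on 13 (branches; this branch)]
16. ¬p, 2   [∨-rule on 14 (branches; this branch)]
Accessibility: 0R0, 0R1, 0R2, 1R1, 2R2

Yes, satisfiable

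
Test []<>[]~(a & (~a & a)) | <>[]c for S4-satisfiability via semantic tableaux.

1. []<>[]~(a & (~a & a)) | <>[]c, 0
2. <>[]c, 0   [|-rule on 1 (branches; this branch)]
3. []c, 1   [<>-rule on 2: fresh world 1, 0R1]
4. c, 1   [[]-rule on 3 via 1R1]
Accessibility: 0R0, 0R1, 1R1

Satisfiable (open branch found)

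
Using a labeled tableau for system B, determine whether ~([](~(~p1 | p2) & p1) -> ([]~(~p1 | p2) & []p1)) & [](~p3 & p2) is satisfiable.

1. ~([](~(~p1 | p2) & p1) -> ([]~(~p1 | p2) & []p1)) & [](~p3 & p2), 0
2. ~([](~(~p1 | p2) & p1) -> ([]~(~p1 | p2) & []p1)), 0
3. [](~p3 & p2), 0
4. [](~(~p1 | p2) & p1), 0
5. ~([]~(~p1 | p2) & []p1), 0
6. ~p3 & p2, 0
7. ~p3, 0
8. p2, 0
9. ~(~p1 | p2) & p1, 0
10. ~(~p1 | p2), 0
11. p1, 0
12. ~p2, 0
Accessibility: 0R0
Branch closes: p2 and ~p2 both at 0.
All branches of the tableau close; one closing branch shown above.

No, unsatisfiable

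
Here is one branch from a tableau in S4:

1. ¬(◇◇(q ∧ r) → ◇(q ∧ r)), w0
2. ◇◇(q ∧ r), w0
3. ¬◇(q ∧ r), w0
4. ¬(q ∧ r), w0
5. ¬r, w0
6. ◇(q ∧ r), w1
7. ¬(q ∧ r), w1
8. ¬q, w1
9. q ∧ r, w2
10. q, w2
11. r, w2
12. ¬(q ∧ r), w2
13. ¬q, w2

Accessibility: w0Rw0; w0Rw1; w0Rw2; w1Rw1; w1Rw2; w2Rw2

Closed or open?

Both q and ¬q appear at w2.

Closed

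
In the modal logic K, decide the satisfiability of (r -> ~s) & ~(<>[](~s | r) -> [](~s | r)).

1. (r -> ~s) & ~(<>[](~s | r) -> [](~s | r)), w0
2. r -> ~s, w0   [&-rule on 1]
3. ~(<>[](~s | r) -> [](~s | r)), w0   [&-rule on 1]
4. <>[](~s | r), w0   [~->-rule on 3]
5. ~[](~s | r), w0   [~->-rule on 3]
6. ~s, w0   [->-rule on 2 (branches; this branch)]
7. [](~s | r), w1   [<>-rule on 4: fresh world w1, w0Rw1]
8. ~(~s | r), w2   [~[]-rule on 5: fresh world w2, w0Rw2]
9. s, w2   [~|-rule on 8]
10. ~r, w2   [~|-rule on 8]
Accessibility: w0Rw1, w0Rw2

Satisfiable (open branch found)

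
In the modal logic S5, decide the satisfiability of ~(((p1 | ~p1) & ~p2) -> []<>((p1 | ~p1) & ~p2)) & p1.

No, unsatisfiable

1. ~(((p1 | ~p1) & ~p2) -> []<>((p1 | ~p1) & ~p2)) & p1, u
2. ~(((p1 | ~p1) & ~p2) -> []<>((p1 | ~p1) & ~p2)), u   [&-rule on 1]
3. p1, u   [&-rule on 1]
4. (p1 | ~p1) & ~p2, u   [~->-rule on 2]
5. ~[]<>((p1 | ~p1) & ~p2), u   [~->-rule on 2]
6. p1 | ~p1, u   [&-rule on 4]
7. ~p2, u   [&-rule on 4]
8. ~<>((p1 | ~p1) & ~p2), v   [~[]-rule on 5: fresh world v, uRv]
9. ~((p1 | ~p1) & ~p2), u   [~<>-rule on 8 via vRu]
10. ~((p1 | ~p1) & ~p2), v   [~<>-rule on 8 via vRv]
11. ~(p1 | ~p1), u   [~&-rule on 9 (branches; this branch)]
12. ~p1, u   [~|-rule on 11]
Accessibility: uRu, uRv, vRu, vRv
Branch closes: p1 and ~p1 both at u.
Every branch closes; the branch above is one of them.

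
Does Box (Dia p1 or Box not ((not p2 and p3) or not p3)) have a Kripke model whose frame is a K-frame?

1. Box (Dia p1 or Box not ((not p2 and p3) or not p3)), u

Satisfiable (open branch found)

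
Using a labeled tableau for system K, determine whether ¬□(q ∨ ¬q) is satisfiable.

1. ¬□(q ∨ ¬q), 0
2. ¬(q ∨ ¬q), 1   [¬□-rule on 1: fresh world 1, 0R1]
3. ¬q, 1   [¬∨-rule on 2]
4. q, 1   [¬∨-rule on 2]
Accessibility: 0R1
Branch closes: q and ¬q both at 1.
(One branch shown.) All branches close.

No, unsatisfiable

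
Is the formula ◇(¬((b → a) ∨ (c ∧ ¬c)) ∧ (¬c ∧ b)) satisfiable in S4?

Satisfiable

1. ◇(¬((b → a) ∨ (c ∧ ¬c)) ∧ (¬c ∧ b)), u
2. ¬((b → a) ∨ (c ∧ ¬c)) ∧ (¬c ∧ b), v
3. ¬((b → a) ∨ (c ∧ ¬c)), v
4. ¬c ∧ b, v
5. ¬(b → a), v
6. ¬(c ∧ ¬c), v
7. ¬c, v
8. b, v
9. ¬a, v
Accessibility: uRu, uRv, vRv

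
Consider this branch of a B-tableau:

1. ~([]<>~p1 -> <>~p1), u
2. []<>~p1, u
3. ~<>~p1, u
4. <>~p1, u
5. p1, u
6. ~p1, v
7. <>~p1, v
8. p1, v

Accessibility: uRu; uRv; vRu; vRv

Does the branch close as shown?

Yes, closed

Both p1 and ~p1 appear at v.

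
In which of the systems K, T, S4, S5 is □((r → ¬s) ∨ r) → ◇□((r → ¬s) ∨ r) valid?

T, S4, S5

T-tableau for the negation ¬(□((r → ¬s) ∨ r) → ◇□((r → ¬s) ∨ r)):
1. ¬(□((r → ¬s) ∨ r) → ◇□((r → ¬s) ∨ r)), w0
2. □((r → ¬s) ∨ r), w0
3. ¬◇□((r → ¬s) ∨ r), w0
4. (r → ¬s) ∨ r, w0
5. ¬□((r → ¬s) ∨ r), w0
6. r → ¬s, w0
7. ¬s, w0
8. ¬((r → ¬s) ∨ r), w1
9. ¬(r → ¬s), w1
10. ¬r, w1
11. r, w1
12. s, w1
Accessibility: w0Rw0, w0Rw1, w1Rw1
Branch closes: r and ¬r both at w1.
Every branch closes (one shown): valid in T, hence also in S4, S5 (every theorem of T is a theorem of S4 and S5).
K-tableau for the negation ¬(□((r → ¬s) ∨ r) → ◇□((r → ¬s) ∨ r)):
1. ¬(□((r → ¬s) ∨ r) → ◇□((r → ¬s) ∨ r)), w0
2. □((r → ¬s) ∨ r), w0
3. ¬◇□((r → ¬s) ∨ r), w0
Complete open branch: countermodel on a K-frame, so not valid in K.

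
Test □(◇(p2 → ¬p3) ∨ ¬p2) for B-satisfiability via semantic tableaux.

Satisfiable

1. □(◇(p2 → ¬p3) ∨ ¬p2), 0
2. ◇(p2 → ¬p3) ∨ ¬p2, 0
3. ¬p2, 0
Accessibility: 0R0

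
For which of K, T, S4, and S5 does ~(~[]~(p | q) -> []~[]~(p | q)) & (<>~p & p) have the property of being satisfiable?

S4-tableau for the formula:
1. ~(~[]~(p | q) -> []~[]~(p | q)) & (<>~p & p), w0
2. ~(~[]~(p | q) -> []~[]~(p | q)), w0
3. <>~p & p, w0
4. ~[]~(p | q), w0
5. ~[]~[]~(p | q), w0
6. <>~p, w0
7. p, w0
8. p | q, w1
9. q, w1
10. []~(p | q), w2
11. ~(p | q), w2
12. ~p, w2
13. ~q, w2
14. ~p, w3
Accessibility: w0Rw0, w0Rw1, w0Rw2, w0Rw3, w1Rw1, w2Rw2, w3Rw3
Complete open branch: satisfiable in S4, hence also in K, T (this S4-model is also a K-model and a T-model).
S5-tableau for the formula:
1. ~(~[]~(p | q) -> []~[]~(p | q)) & (<>~p & p), w0
2. ~(~[]~(p | q) -> []~[]~(p | q)), w0
3. <>~p & p, w0
4. ~[]~(p | q), w0
5. ~[]~[]~(p | q), w0
6. <>~p, w0
7. p, w0
8. p | q, w1
9. q, w1
10. []~(p | q), w2
11. ~(p | q), w0
12. ~p, w0
13. ~q, w0
Accessibility: w0Rw0, w0Rw1, w0Rw2, w1Rw0, w1Rw1, w1Rw2, w2Rw0, w2Rw1, w2Rw2
Branch closes: p and ~p both at w0.
Every branch closes (one shown): unsatisfiable in S5.

K, T, S4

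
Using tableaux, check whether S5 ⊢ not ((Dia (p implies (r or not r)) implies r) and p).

Tableau for the negation (Dia (p implies (r or not r)) implies r) and p:
1. (Dia (p implies (r or not r)) implies r) and p, u
2. Dia (p implies (r or not r)) implies r, u   [and-rule on 1]
3. p, u   [and-rule on 1]
4. r, u   [implies-rule on 2 (branches; this branch)]
Accessibility: uRu
The negation has an open branch (countermodel exists).

Not valid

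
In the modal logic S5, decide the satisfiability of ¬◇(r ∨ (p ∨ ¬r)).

Unsatisfiable (every branch closes)

1. ¬◇(r ∨ (p ∨ ¬r)), u
2. ¬(r ∨ (p ∨ ¬r)), u   [¬◇-rule on 1 via uRu]
3. ¬r, u   [¬∨-rule on 2]
4. ¬(p ∨ ¬r), u   [¬∨-rule on 2]
5. ¬p, u   [¬∨-rule on 4]
6. r, u   [¬∨-rule on 4]
Accessibility: uRu
Branch closes: r and ¬r both at u.
(One branch shown.) All branches close.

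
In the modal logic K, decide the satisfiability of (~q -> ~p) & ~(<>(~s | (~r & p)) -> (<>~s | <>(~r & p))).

Unsatisfiable

1. (~q -> ~p) & ~(<>(~s | (~r & p)) -> (<>~s | <>(~r & p))), u
2. ~q -> ~p, u
3. ~(<>(~s | (~r & p)) -> (<>~s | <>(~r & p))), u
4. <>(~s | (~r & p)), u
5. ~(<>~s | <>(~r & p)), u
6. ~<>~s, u
7. ~<>(~r & p), u
8. ~p, u
9. ~s | (~r & p), v
10. s, v
11. ~(~r & p), v
12. ~r & p, v
13. ~r, v
14. p, v
15. ~p, v
Accessibility: uRv
Branch closes: p and ~p both at v.
All branches of the tableau close; one closing branch shown above.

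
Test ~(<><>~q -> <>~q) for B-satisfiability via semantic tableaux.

1. ~(<><>~q -> <>~q), u
2. <><>~q, u
3. ~<>~q, u
4. q, u
5. <>~q, v
6. q, v
7. ~q, w
Accessibility: uRu, uRv, vRu, vRv, vRw, wRv, wRw

Satisfiable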